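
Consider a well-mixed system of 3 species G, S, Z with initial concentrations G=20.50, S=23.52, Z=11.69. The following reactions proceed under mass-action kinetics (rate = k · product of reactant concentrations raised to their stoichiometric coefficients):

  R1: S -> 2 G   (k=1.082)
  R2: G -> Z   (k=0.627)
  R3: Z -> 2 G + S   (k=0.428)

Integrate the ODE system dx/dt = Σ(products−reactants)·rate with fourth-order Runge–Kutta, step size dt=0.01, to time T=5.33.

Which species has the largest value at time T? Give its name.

Dominant species at T: G

RK4 with dt=0.01: 533 steps to T=5.33. Trajectory (selected grid times):
t=0.00: G=20.50 S=23.52 Z=11.69
t=0.59: G=40.50 S=15.34 Z=19.56
t=1.18: G=53.24 S=12.87 Z=30.66
t=1.78: G=66.81 S=13.85 Z=43.65
t=2.37: G=84.21 S=16.96 Z=58.58
t=2.96: G=107.50 S=21.71 Z=76.82
t=3.55: G=138.28 S=28.09 Z=99.83
t=4.15: G=179.29 S=36.56 Z=129.89
t=4.74: G=231.78 S=47.34 Z=168.09
t=5.33: G=299.78 S=61.27 Z=217.45
At T=5.33: G=299.78 S=61.27 Z=217.45; the largest is G.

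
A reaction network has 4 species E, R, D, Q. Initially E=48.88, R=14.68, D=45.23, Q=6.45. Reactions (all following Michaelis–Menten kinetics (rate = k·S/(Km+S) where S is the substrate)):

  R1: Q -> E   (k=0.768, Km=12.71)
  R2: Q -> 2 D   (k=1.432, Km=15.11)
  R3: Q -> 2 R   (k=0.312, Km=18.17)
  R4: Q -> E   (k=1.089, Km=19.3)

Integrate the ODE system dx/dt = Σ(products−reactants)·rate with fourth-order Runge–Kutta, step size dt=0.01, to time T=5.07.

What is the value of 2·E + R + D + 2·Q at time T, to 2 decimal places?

Check how each reaction changes W = 2·E + R + D + 2·Q (weight of products minus weight of reactants):
R1: Q -> E: (2·1) − (2·1) = 2 − 2 = 0
R2: Q -> 2 D: (1·2) − (2·1) = 2 − 2 = 0
R3: Q -> 2 R: (1·2) − (2·1) = 2 − 2 = 0
R4: Q -> E: (2·1) − (2·1) = 2 − 2 = 0
Every reaction leaves W unchanged, so W is conserved and no simulation is needed: W(T) = W(0) = 2·48.88 + 14.68 + 45.23 + 2·6.45 = 170.57

Value at T = 170.57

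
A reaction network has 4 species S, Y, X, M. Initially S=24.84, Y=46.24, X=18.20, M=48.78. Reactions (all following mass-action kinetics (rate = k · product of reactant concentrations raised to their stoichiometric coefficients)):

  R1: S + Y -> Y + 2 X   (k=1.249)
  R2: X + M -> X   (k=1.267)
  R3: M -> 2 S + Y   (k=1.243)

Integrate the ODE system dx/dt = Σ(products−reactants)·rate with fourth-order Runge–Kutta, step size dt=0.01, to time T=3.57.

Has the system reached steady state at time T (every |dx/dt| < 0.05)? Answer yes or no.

RK4 with dt=0.01: 357 steps to T=3.57. Trajectory (selected grid times):
t=0.00: S=24.84 Y=46.24 X=18.20 M=48.78
t=0.40: S=0.00 Y=47.34 X=72.27 M=0.00
t=0.79: S=0.00 Y=47.34 X=72.27 M=0.00
t=1.19: S=0.00 Y=47.34 X=72.27 M=0.00
t=1.59: S=0.00 Y=47.34 X=72.27 M=0.00
t=1.98: S=0.00 Y=47.34 X=72.27 M=0.00
t=2.38: S=0.00 Y=47.34 X=72.27 M=0.00
t=2.78: S=0.00 Y=47.34 X=72.27 M=0.00
t=3.17: S=0.00 Y=47.34 X=72.27 M=0.00
t=3.57: S=0.00 Y=47.34 X=72.27 M=0.00
Rates at T: R1=0.0000, R2=0.0000, R3=0.0000
dx/dt at T (Σ net stoichiometry × rate): S=-0.0000, Y=+0.0000, X=+0.0000, M=-0.0000
Largest |dx/dt| is |+0.0000| (X) < 0.05 → steady.

Steady state at T: yes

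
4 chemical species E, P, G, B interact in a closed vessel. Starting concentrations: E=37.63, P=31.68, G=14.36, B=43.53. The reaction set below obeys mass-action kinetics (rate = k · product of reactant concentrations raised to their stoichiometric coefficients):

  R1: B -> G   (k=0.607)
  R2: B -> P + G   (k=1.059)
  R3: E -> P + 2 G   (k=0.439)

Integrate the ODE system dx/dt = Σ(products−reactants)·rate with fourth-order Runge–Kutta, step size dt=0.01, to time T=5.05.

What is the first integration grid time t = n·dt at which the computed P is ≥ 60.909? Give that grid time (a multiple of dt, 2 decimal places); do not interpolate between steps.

Threshold first reached at t = 0.71

RK4 with dt=0.01: 505 steps to T=5.05. Trajectory (selected grid times):
t=0.00: E=37.63 P=31.68 G=14.36 B=43.53
t=0.56: E=29.43 P=56.67 G=57.17 B=17.12
t=0.70: E=27.67 P=60.69 G=64.24 B=13.56
t=0.71: E=27.55 P=60.95 G=64.71 B=13.34
t=1.12: E=23.01 P=69.68 G=80.38 B=6.74
t=1.68: E=18.00 P=77.30 G=94.50 B=2.65
t=2.24: E=14.08 P=82.24 G=103.96 B=1.04
t=2.81: E=10.96 P=85.76 G=110.83 B=0.40
t=3.37: E=8.57 P=88.31 G=115.85 B=0.16
t=3.93: E=6.70 P=90.24 G=119.68 B=0.06
t=4.49: E=5.24 P=91.72 G=122.64 B=0.02
t=5.05: E=4.10 P=92.87 G=124.94 B=0.01
P(0.70)=60.685 < 60.909 but P(0.71)=60.949 ≥ 60.909, so the first grid time is t=0.71.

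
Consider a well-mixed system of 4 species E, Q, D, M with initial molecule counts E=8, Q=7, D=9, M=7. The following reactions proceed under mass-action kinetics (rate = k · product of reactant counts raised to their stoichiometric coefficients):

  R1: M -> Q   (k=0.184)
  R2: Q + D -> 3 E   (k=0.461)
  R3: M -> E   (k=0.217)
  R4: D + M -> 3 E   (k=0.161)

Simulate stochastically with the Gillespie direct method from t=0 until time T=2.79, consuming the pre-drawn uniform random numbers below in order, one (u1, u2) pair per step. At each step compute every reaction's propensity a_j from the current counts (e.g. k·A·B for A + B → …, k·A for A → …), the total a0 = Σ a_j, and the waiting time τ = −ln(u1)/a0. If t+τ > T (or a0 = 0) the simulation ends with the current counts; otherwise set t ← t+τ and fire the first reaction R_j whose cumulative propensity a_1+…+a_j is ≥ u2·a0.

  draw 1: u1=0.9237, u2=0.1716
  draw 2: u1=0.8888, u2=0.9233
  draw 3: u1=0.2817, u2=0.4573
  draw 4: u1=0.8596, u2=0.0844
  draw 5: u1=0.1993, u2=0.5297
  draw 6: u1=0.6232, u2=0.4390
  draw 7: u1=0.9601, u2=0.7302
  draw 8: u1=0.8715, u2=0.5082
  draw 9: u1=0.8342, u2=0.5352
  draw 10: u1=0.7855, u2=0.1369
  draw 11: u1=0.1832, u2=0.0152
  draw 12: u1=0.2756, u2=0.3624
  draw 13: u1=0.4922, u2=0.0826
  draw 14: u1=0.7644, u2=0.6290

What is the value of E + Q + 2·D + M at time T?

Check how each reaction changes W = E + Q + 2·D + M (weight of products minus weight of reactants):
R1: M -> Q: (1·1) − (1·1) = 1 − 1 = 0
R2: Q + D -> 3 E: (1·3) − (1·1 + 2·1) = 3 − 3 = 0
R3: M -> E: (1·1) − (1·1) = 1 − 1 = 0
R4: D + M -> 3 E: (1·3) − (2·1 + 1·1) = 3 − 3 = 0
Every reaction leaves W unchanged, so W is conserved and no simulation is needed: W(T) = W(0) = 8 + 7 + 2·9 + 7 = 40

Value at T = 40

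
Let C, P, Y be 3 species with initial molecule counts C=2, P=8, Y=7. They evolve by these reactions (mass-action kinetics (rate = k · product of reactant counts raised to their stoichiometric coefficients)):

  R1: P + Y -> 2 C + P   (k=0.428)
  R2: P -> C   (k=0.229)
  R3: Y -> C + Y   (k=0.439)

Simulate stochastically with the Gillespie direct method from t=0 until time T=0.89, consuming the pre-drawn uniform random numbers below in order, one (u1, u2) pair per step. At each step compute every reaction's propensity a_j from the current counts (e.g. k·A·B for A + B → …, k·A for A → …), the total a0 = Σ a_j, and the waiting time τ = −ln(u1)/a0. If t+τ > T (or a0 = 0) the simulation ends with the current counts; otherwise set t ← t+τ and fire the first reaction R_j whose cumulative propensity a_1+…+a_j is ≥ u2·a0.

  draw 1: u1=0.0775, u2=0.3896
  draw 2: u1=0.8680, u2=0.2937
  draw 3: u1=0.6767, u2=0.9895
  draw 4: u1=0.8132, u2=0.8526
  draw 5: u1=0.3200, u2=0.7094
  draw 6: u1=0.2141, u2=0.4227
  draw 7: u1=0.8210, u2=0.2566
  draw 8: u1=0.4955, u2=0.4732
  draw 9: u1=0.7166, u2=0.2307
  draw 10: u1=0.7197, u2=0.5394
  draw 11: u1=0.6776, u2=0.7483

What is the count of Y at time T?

Y at T = 0

t=0.000: C=2 P=8 Y=7
Draw 1: a1=23.968, a2=1.832, a3=3.073, a0=28.873; τ=−ln(0.0775)/28.873=0.089 → t=0.089; u2·a0=0.3896·28.873=11.249 ≤ a1=23.968 → R1 fires; C=4 P=8 Y=6
Draw 2: a1=20.544, a2=1.832, a3=2.634, a0=25.010; τ=−ln(0.8680)/25.010=0.006 → t=0.094; u2·a0=0.2937·25.010=7.345 ≤ a1=20.544 → R1 fires; C=6 P=8 Y=5
Draw 3: a1=17.120, a2=1.832, a3=2.195, a0=21.147; τ=−ln(0.6767)/21.147=0.018 → t=0.113; u2·a0=0.9895·21.147=20.925; a1+a2=18.952 < 20.925 ≤ a1+…+a3=21.147 → R3 fires; C=7 P=8 Y=5
Draw 4: a1=17.120, a2=1.832, a3=2.195, a0=21.147; τ=−ln(0.8132)/21.147=0.010 → t=0.122; u2·a0=0.8526·21.147=18.030; a1=17.120 < 18.030 ≤ a1+a2=18.952 → R2 fires; C=8 P=7 Y=5
Draw 5: a1=14.980, a2=1.603, a3=2.195, a0=18.778; τ=−ln(0.3200)/18.778=0.061 → t=0.183; u2·a0=0.7094·18.778=13.321 ≤ a1=14.980 → R1 fires; C=10 P=7 Y=4
Draw 6: a1=11.984, a2=1.603, a3=1.756, a0=15.343; τ=−ln(0.2141)/15.343=0.100 → t=0.284; u2·a0=0.4227·15.343=6.485 ≤ a1=11.984 → R1 fires; C=12 P=7 Y=3
Draw 7: a1=8.988, a2=1.603, a3=1.317, a0=11.908; τ=−ln(0.8210)/11.908=0.017 → t=0.300; u2·a0=0.2566·11.908=3.056 ≤ a1=8.988 → R1 fires; C=14 P=7 Y=2
Draw 8: a1=5.992, a2=1.603, a3=0.878, a0=8.473; τ=−ln(0.4955)/8.473=0.083 → t=0.383; u2·a0=0.4732·8.473=4.009 ≤ a1=5.992 → R1 fires; C=16 P=7 Y=1
Draw 9: a1=2.996, a2=1.603, a3=0.439, a0=5.038; τ=−ln(0.7166)/5.038=0.066 → t=0.449; u2·a0=0.2307·5.038=1.162 ≤ a1=2.996 → R1 fires; C=18 P=7 Y=0
Draw 10: a1=0.000, a2=1.603, a3=0.000, a0=1.603; τ=−ln(0.7197)/1.603=0.205 → t=0.654; u2·a0=0.5394·1.603=0.865; a1=0.000 < 0.865 ≤ a1+a2=1.603 → R2 fires; C=19 P=6 Y=0
Draw 11: a1=0.000, a2=1.374, a3=0.000, a0=1.374; τ=−ln(0.6776)/1.374=0.283 → t=0.938 > T=0.89: stop.
Read off Y at T=0.89: 0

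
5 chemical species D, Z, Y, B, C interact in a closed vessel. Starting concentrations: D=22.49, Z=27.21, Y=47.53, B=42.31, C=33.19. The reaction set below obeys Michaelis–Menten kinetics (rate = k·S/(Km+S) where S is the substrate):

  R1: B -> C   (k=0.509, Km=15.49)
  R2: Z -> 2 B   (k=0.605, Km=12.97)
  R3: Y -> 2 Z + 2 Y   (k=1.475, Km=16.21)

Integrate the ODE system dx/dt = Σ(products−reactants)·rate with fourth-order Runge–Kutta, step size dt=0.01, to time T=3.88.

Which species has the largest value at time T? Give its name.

RK4 with dt=0.01: 388 steps to T=3.88. Trajectory (selected grid times):
t=0.00: D=22.49 Z=27.21 Y=47.53 B=42.31 C=33.19
t=0.43: D=22.49 Z=27.98 Y=48.00 B=42.50 C=33.35
t=0.86: D=22.49 Z=28.75 Y=48.48 B=42.70 C=33.51
t=1.29: D=22.49 Z=29.52 Y=48.95 B=42.90 C=33.67
t=1.72: D=22.49 Z=30.30 Y=49.43 B=43.10 C=33.83
t=2.16: D=22.49 Z=31.09 Y=49.92 B=43.31 C=34.00
t=2.59: D=22.49 Z=31.86 Y=50.40 B=43.52 C=34.16
t=3.02: D=22.49 Z=32.64 Y=50.88 B=43.73 C=34.32
t=3.45: D=22.49 Z=33.41 Y=51.36 B=43.94 C=34.48
t=3.88: D=22.49 Z=34.19 Y=51.84 B=44.15 C=34.64
At T=3.88: D=22.49 Z=34.19 Y=51.84 B=44.15 C=34.64; the largest is Y.

Dominant species at T: Y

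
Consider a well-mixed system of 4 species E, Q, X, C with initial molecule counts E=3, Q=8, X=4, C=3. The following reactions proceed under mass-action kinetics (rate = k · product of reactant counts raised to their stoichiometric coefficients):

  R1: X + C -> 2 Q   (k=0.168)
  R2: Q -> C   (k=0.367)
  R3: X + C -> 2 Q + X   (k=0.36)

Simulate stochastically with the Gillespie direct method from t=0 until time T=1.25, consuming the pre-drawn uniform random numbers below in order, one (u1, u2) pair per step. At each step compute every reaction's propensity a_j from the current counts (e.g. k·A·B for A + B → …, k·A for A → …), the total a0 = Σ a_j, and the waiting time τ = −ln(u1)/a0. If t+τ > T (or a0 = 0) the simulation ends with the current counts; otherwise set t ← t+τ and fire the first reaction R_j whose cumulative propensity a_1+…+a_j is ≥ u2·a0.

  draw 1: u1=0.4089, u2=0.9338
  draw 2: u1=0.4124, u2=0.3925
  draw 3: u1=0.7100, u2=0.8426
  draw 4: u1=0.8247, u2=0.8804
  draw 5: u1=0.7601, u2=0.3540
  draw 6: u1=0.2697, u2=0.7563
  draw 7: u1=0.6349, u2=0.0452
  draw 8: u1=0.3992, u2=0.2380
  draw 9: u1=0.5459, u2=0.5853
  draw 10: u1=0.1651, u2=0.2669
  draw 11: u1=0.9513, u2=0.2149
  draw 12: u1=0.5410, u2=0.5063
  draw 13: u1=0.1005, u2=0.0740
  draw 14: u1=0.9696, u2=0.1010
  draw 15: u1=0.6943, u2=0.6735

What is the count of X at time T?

X at T = 1

t=0.000: E=3 Q=8 X=4 C=3
Draw 1: a1=2.016, a2=2.936, a3=4.320, a0=9.272; τ=−ln(0.4089)/9.272=0.096 → t=0.096; u2·a0=0.9338·9.272=8.658; a1+a2=4.952 < 8.658 ≤ a1+…+a3=9.272 → R3 fires; E=3 Q=10 X=4 C=2
Draw 2: a1=1.344, a2=3.670, a3=2.880, a0=7.894; τ=−ln(0.4124)/7.894=0.112 → t=0.209; u2·a0=0.3925·7.894=3.098; a1=1.344 < 3.098 ≤ a1+a2=5.014 → R2 fires; E=3 Q=9 X=4 C=3
Draw 3: a1=2.016, a2=3.303, a3=4.320, a0=9.639; τ=−ln(0.7100)/9.639=0.036 → t=0.244; u2·a0=0.8426·9.639=8.122; a1+a2=5.319 < 8.122 ≤ a1+…+a3=9.639 → R3 fires; E=3 Q=11 X=4 C=2
Draw 4: a1=1.344, a2=4.037, a3=2.880, a0=8.261; τ=−ln(0.8247)/8.261=0.023 → t=0.268; u2·a0=0.8804·8.261=7.273; a1+a2=5.381 < 7.273 ≤ a1+…+a3=8.261 → R3 fires; E=3 Q=13 X=4 C=1
Draw 5: a1=0.672, a2=4.771, a3=1.440, a0=6.883; τ=−ln(0.7601)/6.883=0.040 → t=0.307; u2·a0=0.3540·6.883=2.437; a1=0.672 < 2.437 ≤ a1+a2=5.443 → R2 fires; E=3 Q=12 X=4 C=2
Draw 6: a1=1.344, a2=4.404, a3=2.880, a0=8.628; τ=−ln(0.2697)/8.628=0.152 → t=0.459; u2·a0=0.7563·8.628=6.525; a1+a2=5.748 < 6.525 ≤ a1+…+a3=8.628 → R3 fires; E=3 Q=14 X=4 C=1
Draw 7: a1=0.672, a2=5.138, a3=1.440, a0=7.250; τ=−ln(0.6349)/7.250=0.063 → t=0.522; u2·a0=0.0452·7.250=0.328 ≤ a1=0.672 → R1 fires; E=3 Q=16 X=3 C=0
Draw 8: a1=0.000, a2=5.872, a3=0.000, a0=5.872; τ=−ln(0.3992)/5.872=0.156 → t=0.678; u2·a0=0.2380·5.872=1.398; a1=0.000 < 1.398 ≤ a1+a2=5.872 → R2 fires; E=3 Q=15 X=3 C=1
Draw 9: a1=0.504, a2=5.505, a3=1.080, a0=7.089; τ=−ln(0.5459)/7.089=0.085 → t=0.764; u2·a0=0.5853·7.089=4.149; a1=0.504 < 4.149 ≤ a1+a2=6.009 → R2 fires; E=3 Q=14 X=3 C=2
Draw 10: a1=1.008, a2=5.138, a3=2.160, a0=8.306; τ=−ln(0.1651)/8.306=0.217 → t=0.981; u2·a0=0.2669·8.306=2.217; a1=1.008 < 2.217 ≤ a1+a2=6.146 → R2 fires; E=3 Q=13 X=3 C=3
Draw 11: a1=1.512, a2=4.771, a3=3.240, a0=9.523; τ=−ln(0.9513)/9.523=0.005 → t=0.986; u2·a0=0.2149·9.523=2.046; a1=1.512 < 2.046 ≤ a1+a2=6.283 → R2 fires; E=3 Q=12 X=3 C=4
Draw 12: a1=2.016, a2=4.404, a3=4.320, a0=10.740; τ=−ln(0.5410)/10.740=0.057 → t=1.043; u2·a0=0.5063·10.740=5.438; a1=2.016 < 5.438 ≤ a1+a2=6.420 → R2 fires; E=3 Q=11 X=3 C=5
Draw 13: a1=2.520, a2=4.037, a3=5.400, a0=11.957; τ=−ln(0.1005)/11.957=0.192 → t=1.235; u2·a0=0.0740·11.957=0.885 ≤ a1=2.520 → R1 fires; E=3 Q=13 X=2 C=4
Draw 14: a1=1.344, a2=4.771, a3=2.880, a0=8.995; τ=−ln(0.9696)/8.995=0.003 → t=1.239; u2·a0=0.1010·8.995=0.908 ≤ a1=1.344 → R1 fires; E=3 Q=15 X=1 C=3
Draw 15: a1=0.504, a2=5.505, a3=1.080, a0=7.089; τ=−ln(0.6943)/7.089=0.051 → t=1.290 > T=1.25: stop.
Read off X at T=1.25: 1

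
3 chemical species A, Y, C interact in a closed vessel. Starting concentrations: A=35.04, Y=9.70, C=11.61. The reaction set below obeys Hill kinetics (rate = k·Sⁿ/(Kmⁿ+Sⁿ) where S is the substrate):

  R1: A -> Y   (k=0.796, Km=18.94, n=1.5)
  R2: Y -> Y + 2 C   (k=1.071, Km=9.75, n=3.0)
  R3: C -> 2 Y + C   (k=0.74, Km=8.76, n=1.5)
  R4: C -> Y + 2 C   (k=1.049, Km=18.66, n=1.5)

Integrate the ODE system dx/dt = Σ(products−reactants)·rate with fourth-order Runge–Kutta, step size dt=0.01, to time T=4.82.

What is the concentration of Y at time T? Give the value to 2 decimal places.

RK4 with dt=0.01: 482 steps to T=4.82. Trajectory (selected grid times):
t=0.00: A=35.04 Y=9.70 C=11.61
t=0.54: A=34.73 Y=10.69 C=12.42
t=1.07: A=34.43 Y=11.70 C=13.30
t=1.61: A=34.13 Y=12.75 C=14.29
t=2.14: A=33.83 Y=13.82 C=15.33
t=2.68: A=33.53 Y=14.94 C=16.47
t=3.21: A=33.23 Y=16.07 C=17.63
t=3.75: A=32.93 Y=17.24 C=18.87
t=4.28: A=32.64 Y=18.43 C=20.14
t=4.82: A=32.34 Y=19.66 C=21.46
Read off Y at T=4.82: 19.66

Y at T = 19.66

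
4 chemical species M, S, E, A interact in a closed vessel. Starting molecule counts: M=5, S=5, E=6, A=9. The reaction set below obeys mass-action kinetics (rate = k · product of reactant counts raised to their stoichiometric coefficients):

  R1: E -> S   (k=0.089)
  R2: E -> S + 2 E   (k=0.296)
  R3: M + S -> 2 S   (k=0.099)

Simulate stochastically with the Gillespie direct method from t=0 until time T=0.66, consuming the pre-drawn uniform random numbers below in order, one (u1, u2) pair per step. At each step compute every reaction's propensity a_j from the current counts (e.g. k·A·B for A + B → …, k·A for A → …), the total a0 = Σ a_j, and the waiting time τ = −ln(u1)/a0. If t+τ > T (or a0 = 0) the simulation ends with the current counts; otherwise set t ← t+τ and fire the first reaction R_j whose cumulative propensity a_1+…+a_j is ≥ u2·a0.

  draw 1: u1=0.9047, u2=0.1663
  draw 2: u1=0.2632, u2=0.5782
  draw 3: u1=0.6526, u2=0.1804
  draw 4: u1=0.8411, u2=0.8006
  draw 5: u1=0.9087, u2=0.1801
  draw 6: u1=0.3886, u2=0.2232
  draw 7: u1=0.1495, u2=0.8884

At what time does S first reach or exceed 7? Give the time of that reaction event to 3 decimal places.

t=0.000: M=5 S=5 E=6 A=9
Draw 1: a1=0.534, a2=1.776, a3=2.475, a0=4.785; τ=−ln(0.9047)/4.785=0.021 → t=0.021; u2·a0=0.1663·4.785=0.796; a1=0.534 < 0.796 ≤ a1+a2=2.310 → R2 fires; M=5 S=6 E=7 A=9
Draw 2: a1=0.623, a2=2.072, a3=2.970, a0=5.665; τ=−ln(0.2632)/5.665=0.236 → t=0.257; u2·a0=0.5782·5.665=3.276; a1+a2=2.695 < 3.276 ≤ a1+…+a3=5.665 → R3 fires; M=4 S=7 E=7 A=9
Draw 3: a1=0.623, a2=2.072, a3=2.772, a0=5.467; τ=−ln(0.6526)/5.467=0.078 → t=0.335; u2·a0=0.1804·5.467=0.986; a1=0.623 < 0.986 ≤ a1+a2=2.695 → R2 fires; M=4 S=8 E=8 A=9
Draw 4: a1=0.712, a2=2.368, a3=3.168, a0=6.248; τ=−ln(0.8411)/6.248=0.028 → t=0.362; u2·a0=0.8006·6.248=5.002; a1+a2=3.080 < 5.002 ≤ a1+…+a3=6.248 → R3 fires; M=3 S=9 E=8 A=9
Draw 5: a1=0.712, a2=2.368, a3=2.673, a0=5.753; τ=−ln(0.9087)/5.753=0.017 → t=0.379; u2·a0=0.1801·5.753=1.036; a1=0.712 < 1.036 ≤ a1+a2=3.080 → R2 fires; M=3 S=10 E=9 A=9
Draw 6: a1=0.801, a2=2.664, a3=2.970, a0=6.435; τ=−ln(0.3886)/6.435=0.147 → t=0.526; u2·a0=0.2232·6.435=1.436; a1=0.801 < 1.436 ≤ a1+a2=3.465 → R2 fires; M=3 S=11 E=10 A=9
Draw 7: a1=0.890, a2=2.960, a3=3.267, a0=7.117; τ=−ln(0.1495)/7.117=0.267 → t=0.793 > T=0.66: stop.
S first becomes ≥ 7 when it reaches 7 at the event at t=0.257.

Threshold first reached at t = 0.257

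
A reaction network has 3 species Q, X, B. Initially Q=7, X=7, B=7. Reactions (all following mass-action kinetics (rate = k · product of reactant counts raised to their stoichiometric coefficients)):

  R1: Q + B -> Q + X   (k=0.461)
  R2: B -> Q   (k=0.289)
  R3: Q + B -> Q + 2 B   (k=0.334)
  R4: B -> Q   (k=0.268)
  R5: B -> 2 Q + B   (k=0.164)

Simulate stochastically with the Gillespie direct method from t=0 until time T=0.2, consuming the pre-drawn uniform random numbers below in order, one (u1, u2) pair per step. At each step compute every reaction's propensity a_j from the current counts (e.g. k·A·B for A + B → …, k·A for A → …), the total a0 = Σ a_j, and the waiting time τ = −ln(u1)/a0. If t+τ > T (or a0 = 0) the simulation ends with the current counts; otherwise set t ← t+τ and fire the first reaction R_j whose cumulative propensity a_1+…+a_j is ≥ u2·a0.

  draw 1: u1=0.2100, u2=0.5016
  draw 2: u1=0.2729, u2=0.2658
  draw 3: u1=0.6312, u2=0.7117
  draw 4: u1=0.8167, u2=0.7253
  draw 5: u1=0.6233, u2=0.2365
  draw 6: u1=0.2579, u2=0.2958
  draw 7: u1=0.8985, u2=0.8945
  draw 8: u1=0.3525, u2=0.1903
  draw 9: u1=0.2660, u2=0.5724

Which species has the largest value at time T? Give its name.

Dominant species at T: X

t=0.000: Q=7 X=7 B=7
Draw 1: a1=22.589, a2=2.023, a3=16.366, a4=1.876, a5=1.148, a0=44.002; τ=−ln(0.2100)/44.002=0.035 → t=0.035; u2·a0=0.5016·44.002=22.071 ≤ a1=22.589 → R1 fires; Q=7 X=8 B=6
Draw 2: a1=19.362, a2=1.734, a3=14.028, a4=1.608, a5=0.984, a0=37.716; τ=−ln(0.2729)/37.716=0.034 → t=0.070; u2·a0=0.2658·37.716=10.025 ≤ a1=19.362 → R1 fires; Q=7 X=9 B=5
Draw 3: a1=16.135, a2=1.445, a3=11.690, a4=1.340, a5=0.820, a0=31.430; τ=−ln(0.6312)/31.430=0.015 → t=0.085; u2·a0=0.7117·31.430=22.369; a1+a2=17.580 < 22.369 ≤ a1+…+a3=29.270 → R3 fires; Q=7 X=9 B=6
Draw 4: a1=19.362, a2=1.734, a3=14.028, a4=1.608, a5=0.984, a0=37.716; τ=−ln(0.8167)/37.716=0.005 → t=0.090; u2·a0=0.7253·37.716=27.355; a1+a2=21.096 < 27.355 ≤ a1+…+a3=35.124 → R3 fires; Q=7 X=9 B=7
Draw 5: a1=22.589, a2=2.023, a3=16.366, a4=1.876, a5=1.148, a0=44.002; τ=−ln(0.6233)/44.002=0.011 → t=0.101; u2·a0=0.2365·44.002=10.406 ≤ a1=22.589 → R1 fires; Q=7 X=10 B=6
Draw 6: a1=19.362, a2=1.734, a3=14.028, a4=1.608, a5=0.984, a0=37.716; τ=−ln(0.2579)/37.716=0.036 → t=0.137; u2·a0=0.2958·37.716=11.156 ≤ a1=19.362 → R1 fires; Q=7 X=11 B=5
Draw 7: a1=16.135, a2=1.445, a3=11.690, a4=1.340, a5=0.820, a0=31.430; τ=−ln(0.8985)/31.430=0.003 → t=0.140; u2·a0=0.8945·31.430=28.114; a1+a2=17.580 < 28.114 ≤ a1+…+a3=29.270 → R3 fires; Q=7 X=11 B=6
Draw 8: a1=19.362, a2=1.734, a3=14.028, a4=1.608, a5=0.984, a0=37.716; τ=−ln(0.3525)/37.716=0.028 → t=0.168; u2·a0=0.1903·37.716=7.177 ≤ a1=19.362 → R1 fires; Q=7 X=12 B=5
Draw 9: a1=16.135, a2=1.445, a3=11.690, a4=1.340, a5=0.820, a0=31.430; τ=−ln(0.2660)/31.430=0.042 → t=0.210 > T=0.2: stop.
At T=0.2: Q=7 X=12 B=5; the largest is X.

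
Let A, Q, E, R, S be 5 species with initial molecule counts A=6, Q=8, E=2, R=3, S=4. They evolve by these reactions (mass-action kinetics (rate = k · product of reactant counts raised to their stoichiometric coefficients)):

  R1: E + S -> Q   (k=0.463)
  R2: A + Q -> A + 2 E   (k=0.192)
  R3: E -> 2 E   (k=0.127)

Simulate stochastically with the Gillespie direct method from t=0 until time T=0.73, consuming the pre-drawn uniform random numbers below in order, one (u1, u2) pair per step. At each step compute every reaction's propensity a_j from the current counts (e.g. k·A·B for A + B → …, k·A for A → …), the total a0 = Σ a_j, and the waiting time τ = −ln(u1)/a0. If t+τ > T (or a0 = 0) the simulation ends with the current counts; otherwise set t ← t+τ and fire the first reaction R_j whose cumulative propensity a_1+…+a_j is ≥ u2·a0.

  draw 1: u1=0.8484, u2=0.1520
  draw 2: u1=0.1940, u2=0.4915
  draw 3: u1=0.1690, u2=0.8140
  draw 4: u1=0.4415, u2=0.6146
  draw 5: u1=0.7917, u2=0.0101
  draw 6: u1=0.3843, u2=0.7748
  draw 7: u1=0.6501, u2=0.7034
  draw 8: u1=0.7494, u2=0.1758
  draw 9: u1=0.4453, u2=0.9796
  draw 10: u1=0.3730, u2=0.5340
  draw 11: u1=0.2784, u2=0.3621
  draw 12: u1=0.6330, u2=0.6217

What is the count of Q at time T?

Q at T = 6

t=0.000: A=6 Q=8 E=2 R=3 S=4
Draw 1: a1=3.704, a2=9.216, a3=0.254, a0=13.174; τ=−ln(0.8484)/13.174=0.012 → t=0.012; u2·a0=0.1520·13.174=2.002 ≤ a1=3.704 → R1 fires; A=6 Q=9 E=1 R=3 S=3
Draw 2: a1=1.389, a2=10.368, a3=0.127, a0=11.884; τ=−ln(0.1940)/11.884=0.138 → t=0.150; u2·a0=0.4915·11.884=5.841; a1=1.389 < 5.841 ≤ a1+a2=11.757 → R2 fires; A=6 Q=8 E=3 R=3 S=3
Draw 3: a1=4.167, a2=9.216, a3=0.381, a0=13.764; τ=−ln(0.1690)/13.764=0.129 → t=0.280; u2·a0=0.8140·13.764=11.204; a1=4.167 < 11.204 ≤ a1+a2=13.383 → R2 fires; A=6 Q=7 E=5 R=3 S=3
Draw 4: a1=6.945, a2=8.064, a3=0.635, a0=15.644; τ=−ln(0.4415)/15.644=0.052 → t=0.332; u2·a0=0.6146·15.644=9.615; a1=6.945 < 9.615 ≤ a1+a2=15.009 → R2 fires; A=6 Q=6 E=7 R=3 S=3
Draw 5: a1=9.723, a2=6.912, a3=0.889, a0=17.524; τ=−ln(0.7917)/17.524=0.013 → t=0.345; u2·a0=0.0101·17.524=0.177 ≤ a1=9.723 → R1 fires; A=6 Q=7 E=6 R=3 S=2
Draw 6: a1=5.556, a2=8.064, a3=0.762, a0=14.382; τ=−ln(0.3843)/14.382=0.066 → t=0.412; u2·a0=0.7748·14.382=11.143; a1=5.556 < 11.143 ≤ a1+a2=13.620 → R2 fires; A=6 Q=6 E=8 R=3 S=2
Draw 7: a1=7.408, a2=6.912, a3=1.016, a0=15.336; τ=−ln(0.6501)/15.336=0.028 → t=0.440; u2·a0=0.7034·15.336=10.787; a1=7.408 < 10.787 ≤ a1+a2=14.320 → R2 fires; A=6 Q=5 E=10 R=3 S=2
Draw 8: a1=9.260, a2=5.760, a3=1.270, a0=16.290; τ=−ln(0.7494)/16.290=0.018 → t=0.458; u2·a0=0.1758·16.290=2.864 ≤ a1=9.260 → R1 fires; A=6 Q=6 E=9 R=3 S=1
Draw 9: a1=4.167, a2=6.912, a3=1.143, a0=12.222; τ=−ln(0.4453)/12.222=0.066 → t=0.524; u2·a0=0.9796·12.222=11.973; a1+a2=11.079 < 11.973 ≤ a1+…+a3=12.222 → R3 fires; A=6 Q=6 E=10 R=3 S=1
Draw 10: a1=4.630, a2=6.912, a3=1.270, a0=12.812; τ=−ln(0.3730)/12.812=0.077 → t=0.601; u2·a0=0.5340·12.812=6.842; a1=4.630 < 6.842 ≤ a1+a2=11.542 → R2 fires; A=6 Q=5 E=12 R=3 S=1
Draw 11: a1=5.556, a2=5.760, a3=1.524, a0=12.840; τ=−ln(0.2784)/12.840=0.100 → t=0.700; u2·a0=0.3621·12.840=4.649 ≤ a1=5.556 → R1 fires; A=6 Q=6 E=11 R=3 S=0
Draw 12: a1=0.000, a2=6.912, a3=1.397, a0=8.309; τ=−ln(0.6330)/8.309=0.055 → t=0.755 > T=0.73: stop.
Read off Q at T=0.73: 6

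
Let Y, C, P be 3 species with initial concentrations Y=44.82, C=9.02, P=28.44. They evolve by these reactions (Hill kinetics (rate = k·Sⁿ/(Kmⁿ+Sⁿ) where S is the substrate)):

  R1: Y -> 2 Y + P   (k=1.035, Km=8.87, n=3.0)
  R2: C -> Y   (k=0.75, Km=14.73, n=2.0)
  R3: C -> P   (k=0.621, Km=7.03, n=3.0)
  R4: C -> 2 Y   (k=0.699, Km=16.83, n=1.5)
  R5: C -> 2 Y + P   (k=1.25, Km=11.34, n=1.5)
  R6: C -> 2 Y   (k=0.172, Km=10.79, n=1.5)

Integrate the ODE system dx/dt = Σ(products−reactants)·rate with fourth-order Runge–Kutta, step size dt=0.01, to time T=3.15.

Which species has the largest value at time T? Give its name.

Dominant species at T: Y

RK4 with dt=0.01: 315 steps to T=3.15. Trajectory (selected grid times):
t=0.00: Y=44.82 C=9.02 P=28.44
t=0.35: Y=45.79 C=8.54 P=29.12
t=0.70: Y=46.72 C=8.08 P=29.78
t=1.05: Y=47.63 C=7.66 P=30.43
t=1.40: Y=48.50 C=7.25 P=31.06
t=1.75: Y=49.34 C=6.88 P=31.67
t=2.10: Y=50.16 C=6.53 P=32.27
t=2.45: Y=50.95 C=6.20 P=32.85
t=2.80: Y=51.71 C=5.89 P=33.42
t=3.15: Y=52.46 C=5.61 P=33.98
At T=3.15: Y=52.46 C=5.61 P=33.98; the largest is Y.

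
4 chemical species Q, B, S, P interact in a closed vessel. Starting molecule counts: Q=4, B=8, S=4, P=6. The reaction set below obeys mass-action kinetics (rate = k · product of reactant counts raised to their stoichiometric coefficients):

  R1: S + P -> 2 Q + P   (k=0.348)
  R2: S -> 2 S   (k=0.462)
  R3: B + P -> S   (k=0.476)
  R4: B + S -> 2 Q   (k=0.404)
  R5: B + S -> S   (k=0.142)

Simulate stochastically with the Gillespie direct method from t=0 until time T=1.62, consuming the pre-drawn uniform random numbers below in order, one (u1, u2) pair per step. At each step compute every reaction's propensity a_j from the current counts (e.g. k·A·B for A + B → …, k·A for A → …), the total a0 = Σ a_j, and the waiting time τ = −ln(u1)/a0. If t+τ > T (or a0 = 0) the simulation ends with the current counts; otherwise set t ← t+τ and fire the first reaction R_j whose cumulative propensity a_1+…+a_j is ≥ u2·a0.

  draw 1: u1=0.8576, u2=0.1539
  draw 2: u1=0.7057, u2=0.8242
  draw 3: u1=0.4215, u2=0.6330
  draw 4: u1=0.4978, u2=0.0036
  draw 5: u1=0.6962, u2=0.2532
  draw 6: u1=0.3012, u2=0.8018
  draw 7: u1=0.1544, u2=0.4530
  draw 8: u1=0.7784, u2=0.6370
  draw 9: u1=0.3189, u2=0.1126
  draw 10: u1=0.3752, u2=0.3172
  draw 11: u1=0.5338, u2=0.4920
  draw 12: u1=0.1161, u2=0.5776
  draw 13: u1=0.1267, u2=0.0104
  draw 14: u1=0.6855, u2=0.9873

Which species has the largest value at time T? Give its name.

t=0.000: Q=4 B=8 S=4 P=6
Draw 1: a1=8.352, a2=1.848, a3=22.848, a4=12.928, a5=4.544, a0=50.520; τ=−ln(0.8576)/50.520=0.003 → t=0.003; u2·a0=0.1539·50.520=7.775 ≤ a1=8.352 → R1 fires; Q=6 B=8 S=3 P=6
Draw 2: a1=6.264, a2=1.386, a3=22.848, a4=9.696, a5=3.408, a0=43.602; τ=−ln(0.7057)/43.602=0.008 → t=0.011; u2·a0=0.8242·43.602=35.937; a1+…+a3=30.498 < 35.937 ≤ a1+…+a4=40.194 → R4 fires; Q=8 B=7 S=2 P=6
Draw 3: a1=4.176, a2=0.924, a3=19.992, a4=5.656, a5=1.988, a0=32.736; τ=−ln(0.4215)/32.736=0.026 → t=0.037; u2·a0=0.6330·32.736=20.722; a1+a2=5.100 < 20.722 ≤ a1+…+a3=25.092 → R3 fires; Q=8 B=6 S=3 P=5
Draw 4: a1=5.220, a2=1.386, a3=14.280, a4=7.272, a5=2.556, a0=30.714; τ=−ln(0.4978)/30.714=0.023 → t=0.060; u2·a0=0.0036·30.714=0.111 ≤ a1=5.220 → R1 fires; Q=10 B=6 S=2 P=5
Draw 5: a1=3.480, a2=0.924, a3=14.280, a4=4.848, a5=1.704, a0=25.236; τ=−ln(0.6962)/25.236=0.014 → t=0.074; u2·a0=0.2532·25.236=6.390; a1+a2=4.404 < 6.390 ≤ a1+…+a3=18.684 → R3 fires; Q=10 B=5 S=3 P=4
Draw 6: a1=4.176, a2=1.386, a3=9.520, a4=6.060, a5=2.130, a0=23.272; τ=−ln(0.3012)/23.272=0.052 → t=0.126; u2·a0=0.8018·23.272=18.659; a1+…+a3=15.082 < 18.659 ≤ a1+…+a4=21.142 → R4 fires; Q=12 B=4 S=2 P=4
Draw 7: a1=2.784, a2=0.924, a3=7.616, a4=3.232, a5=1.136, a0=15.692; τ=−ln(0.1544)/15.692=0.119 → t=0.245; u2·a0=0.4530·15.692=7.108; a1+a2=3.708 < 7.108 ≤ a1+…+a3=11.324 → R3 fires; Q=12 B=3 S=3 P=3
Draw 8: a1=3.132, a2=1.386, a3=4.284, a4=3.636, a5=1.278, a0=13.716; τ=−ln(0.7784)/13.716=0.018 → t=0.263; u2·a0=0.6370·13.716=8.737; a1+a2=4.518 < 8.737 ≤ a1+…+a3=8.802 → R3 fires; Q=12 B=2 S=4 P=2
Draw 9: a1=2.784, a2=1.848, a3=1.904, a4=3.232, a5=1.136, a0=10.904; τ=−ln(0.3189)/10.904=0.105 → t=0.368; u2·a0=0.1126·10.904=1.228 ≤ a1=2.784 → R1 fires; Q=14 B=2 S=3 P=2
Draw 10: a1=2.088, a2=1.386, a3=1.904, a4=2.424, a5=0.852, a0=8.654; τ=−ln(0.3752)/8.654=0.113 → t=0.481; u2·a0=0.3172·8.654=2.745; a1=2.088 < 2.745 ≤ a1+a2=3.474 → R2 fires; Q=14 B=2 S=4 P=2
Draw 11: a1=2.784, a2=1.848, a3=1.904, a4=3.232, a5=1.136, a0=10.904; τ=−ln(0.5338)/10.904=0.058 → t=0.539; u2·a0=0.4920·10.904=5.365; a1+a2=4.632 < 5.365 ≤ a1+…+a3=6.536 → R3 fires; Q=14 B=1 S=5 P=1
Draw 12: a1=1.740, a2=2.310, a3=0.476, a4=2.020, a5=0.710, a0=7.256; τ=−ln(0.1161)/7.256=0.297 → t=0.836; u2·a0=0.5776·7.256=4.191; a1+a2=4.050 < 4.191 ≤ a1+…+a3=4.526 → R3 fires; Q=14 B=0 S=6 P=0
Draw 13: a1=0.000, a2=2.772, a3=0.000, a4=0.000, a5=0.000, a0=2.772; τ=−ln(0.1267)/2.772=0.745 → t=1.581; u2·a0=0.0104·2.772=0.029; a1=0.000 < 0.029 ≤ a1+a2=2.772 → R2 fires; Q=14 B=0 S=7 P=0
Draw 14: a1=0.000, a2=3.234, a3=0.000, a4=0.000, a5=0.000, a0=3.234; τ=−ln(0.6855)/3.234=0.117 → t=1.698 > T=1.62: stop.
At T=1.62: Q=14 B=0 S=7 P=0; the largest is Q.

Dominant species at T: Q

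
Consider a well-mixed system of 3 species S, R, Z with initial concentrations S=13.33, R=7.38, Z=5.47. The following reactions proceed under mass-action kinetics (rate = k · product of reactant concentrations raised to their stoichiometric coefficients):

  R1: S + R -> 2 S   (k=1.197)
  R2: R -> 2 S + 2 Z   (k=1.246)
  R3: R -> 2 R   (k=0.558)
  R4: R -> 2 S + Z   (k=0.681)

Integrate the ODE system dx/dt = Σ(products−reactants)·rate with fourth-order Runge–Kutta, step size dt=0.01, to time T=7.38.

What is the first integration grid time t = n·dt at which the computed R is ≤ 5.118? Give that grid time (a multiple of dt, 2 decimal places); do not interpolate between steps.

RK4 with dt=0.01: 738 steps to T=7.38. Trajectory (selected grid times):
t=0.00: S=13.33 R=7.38 Z=5.47
t=0.01: S=14.72 R=6.15 Z=5.68
t=0.02: S=15.97 R=5.05 Z=5.86
t=0.82: S=21.55 R=0.00 Z=6.54
t=1.64: S=21.55 R=0.00 Z=6.54
t=2.46: S=21.55 R=0.00 Z=6.54
t=3.28: S=21.55 R=0.00 Z=6.54
t=4.10: S=21.55 R=0.00 Z=6.54
t=4.92: S=21.55 R=0.00 Z=6.54
t=5.74: S=21.55 R=0.00 Z=6.54
t=6.56: S=21.55 R=0.00 Z=6.54
t=7.38: S=21.55 R=0.00 Z=6.54
R(0.01)=6.154 > 5.118 but R(0.02)=5.051 ≤ 5.118, so the first grid time is t=0.02.

Threshold first reached at t = 0.02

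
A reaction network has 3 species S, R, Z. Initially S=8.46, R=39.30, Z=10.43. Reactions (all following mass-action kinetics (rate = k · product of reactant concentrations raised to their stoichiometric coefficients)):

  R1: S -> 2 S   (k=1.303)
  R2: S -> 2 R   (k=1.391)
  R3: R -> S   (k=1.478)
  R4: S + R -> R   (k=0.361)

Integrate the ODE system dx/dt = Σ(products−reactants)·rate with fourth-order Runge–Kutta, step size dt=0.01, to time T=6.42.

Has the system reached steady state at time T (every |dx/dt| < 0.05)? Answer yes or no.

RK4 with dt=0.01: 642 steps to T=6.42. Trajectory (selected grid times):
t=0.00: S=8.46 R=39.30 Z=10.43
t=0.71: S=4.05 R=19.09 Z=10.43
t=1.43: S=4.02 R=11.56 Z=10.43
t=2.14: S=3.99 R=8.94 Z=10.43
t=2.85: S=3.98 R=8.01 Z=10.43
t=3.57: S=3.97 R=7.66 Z=10.43
t=4.28: S=3.97 R=7.54 Z=10.43
t=4.99: S=3.97 R=7.49 Z=10.43
t=5.71: S=3.97 R=7.47 Z=10.43
t=6.42: S=3.96 R=7.47 Z=10.43
Rates at T: R1=5.1661, R2=5.5150, R3=11.0353, R4=10.6866
dx/dt at T (Σ net stoichiometry × rate): S=-0.0002, R=-0.0052, Z=+0.0000
Largest |dx/dt| is |-0.0052| (R) < 0.05 → steady.

Steady state at T: yes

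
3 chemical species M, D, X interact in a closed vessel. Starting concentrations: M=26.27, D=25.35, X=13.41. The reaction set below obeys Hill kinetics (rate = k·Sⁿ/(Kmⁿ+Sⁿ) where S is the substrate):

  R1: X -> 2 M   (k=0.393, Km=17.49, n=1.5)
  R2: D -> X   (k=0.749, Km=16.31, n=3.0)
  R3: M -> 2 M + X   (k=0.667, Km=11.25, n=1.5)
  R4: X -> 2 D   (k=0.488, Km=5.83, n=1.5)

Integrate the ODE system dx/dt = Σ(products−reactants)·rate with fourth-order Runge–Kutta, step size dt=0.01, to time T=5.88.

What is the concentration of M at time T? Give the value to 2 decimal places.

RK4 with dt=0.01: 588 steps to T=5.88. Trajectory (selected grid times):
t=0.00: M=26.27 D=25.35 X=13.41
t=0.65: M=26.82 D=25.46 X=13.78
t=1.31: M=27.38 D=25.58 X=14.16
t=1.96: M=27.94 D=25.69 X=14.53
t=2.61: M=28.51 D=25.81 X=14.90
t=3.27: M=29.10 D=25.94 X=15.27
t=3.92: M=29.68 D=26.06 X=15.64
t=4.57: M=30.27 D=26.19 X=16.01
t=5.23: M=30.87 D=26.32 X=16.38
t=5.88: M=31.47 D=26.45 X=16.75
Read off M at T=5.88: 31.47

M at T = 31.47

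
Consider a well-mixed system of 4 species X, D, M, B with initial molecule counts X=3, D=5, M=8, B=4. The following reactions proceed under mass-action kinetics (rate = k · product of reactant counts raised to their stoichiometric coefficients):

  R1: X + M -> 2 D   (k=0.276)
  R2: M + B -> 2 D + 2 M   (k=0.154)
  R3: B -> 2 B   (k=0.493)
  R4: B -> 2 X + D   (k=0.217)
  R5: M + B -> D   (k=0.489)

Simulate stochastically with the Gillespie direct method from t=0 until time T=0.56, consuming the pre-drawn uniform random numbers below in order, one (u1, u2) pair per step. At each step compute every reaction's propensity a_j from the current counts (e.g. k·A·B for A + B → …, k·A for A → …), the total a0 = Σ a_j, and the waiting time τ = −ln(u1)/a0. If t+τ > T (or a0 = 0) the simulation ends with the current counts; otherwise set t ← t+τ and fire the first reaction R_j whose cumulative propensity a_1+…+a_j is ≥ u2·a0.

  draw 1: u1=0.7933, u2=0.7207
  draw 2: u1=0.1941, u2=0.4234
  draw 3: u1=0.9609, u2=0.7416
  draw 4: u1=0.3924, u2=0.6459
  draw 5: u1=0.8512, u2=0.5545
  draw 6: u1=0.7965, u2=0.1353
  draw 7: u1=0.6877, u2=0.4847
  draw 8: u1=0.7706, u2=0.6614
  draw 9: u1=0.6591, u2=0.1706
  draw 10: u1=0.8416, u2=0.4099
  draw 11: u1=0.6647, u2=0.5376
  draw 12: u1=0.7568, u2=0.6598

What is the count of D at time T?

t=0.000: X=3 D=5 M=8 B=4
Draw 1: a1=6.624, a2=4.928, a3=1.972, a4=0.868, a5=15.648, a0=30.040; τ=−ln(0.7933)/30.040=0.008 → t=0.008; u2·a0=0.7207·30.040=21.650; a1+…+a4=14.392 < 21.650 ≤ a1+…+a5=30.040 → R5 fires; X=3 D=6 M=7 B=3
Draw 2: a1=5.796, a2=3.234, a3=1.479, a4=0.651, a5=10.269, a0=21.429; τ=−ln(0.1941)/21.429=0.077 → t=0.084; u2·a0=0.4234·21.429=9.073; a1+a2=9.030 < 9.073 ≤ a1+…+a3=10.509 → R3 fires; X=3 D=6 M=7 B=4
Draw 3: a1=5.796, a2=4.312, a3=1.972, a4=0.868, a5=13.692, a0=26.640; τ=−ln(0.9609)/26.640=0.001 → t=0.086; u2·a0=0.7416·26.640=19.756; a1+…+a4=12.948 < 19.756 ≤ a1+…+a5=26.640 → R5 fires; X=3 D=7 M=6 B=3
Draw 4: a1=4.968, a2=2.772, a3=1.479, a4=0.651, a5=8.802, a0=18.672; τ=−ln(0.3924)/18.672=0.050 → t=0.136; u2·a0=0.6459·18.672=12.060; a1+…+a4=9.870 < 12.060 ≤ a1+…+a5=18.672 → R5 fires; X=3 D=8 M=5 B=2
Draw 5: a1=4.140, a2=1.540, a3=0.986, a4=0.434, a5=4.890, a0=11.990; τ=−ln(0.8512)/11.990=0.013 → t=0.149; u2·a0=0.5545·11.990=6.648; a1+a2=5.680 < 6.648 ≤ a1+…+a3=6.666 → R3 fires; X=3 D=8 M=5 B=3
Draw 6: a1=4.140, a2=2.310, a3=1.479, a4=0.651, a5=7.335, a0=15.915; τ=−ln(0.7965)/15.915=0.014 → t=0.164; u2·a0=0.1353·15.915=2.153 ≤ a1=4.140 → R1 fires; X=2 D=10 M=4 B=3
Draw 7: a1=2.208, a2=1.848, a3=1.479, a4=0.651, a5=5.868, a0=12.054; τ=−ln(0.6877)/12.054=0.031 → t=0.195; u2·a0=0.4847·12.054=5.843; a1+…+a3=5.535 < 5.843 ≤ a1+…+a4=6.186 → R4 fires; X=4 D=11 M=4 B=2
Draw 8: a1=4.416, a2=1.232, a3=0.986, a4=0.434, a5=3.912, a0=10.980; τ=−ln(0.7706)/10.980=0.024 → t=0.218; u2·a0=0.6614·10.980=7.262; a1+…+a4=7.068 < 7.262 ≤ a1+…+a5=10.980 → R5 fires; X=4 D=12 M=3 B=1
Draw 9: a1=3.312, a2=0.462, a3=0.493, a4=0.217, a5=1.467, a0=5.951; τ=−ln(0.6591)/5.951=0.070 → t=0.288; u2·a0=0.1706·5.951=1.015 ≤ a1=3.312 → R1 fires; X=3 D=14 M=2 B=1
Draw 10: a1=1.656, a2=0.308, a3=0.493, a4=0.217, a5=0.978, a0=3.652; τ=−ln(0.8416)/3.652=0.047 → t=0.336; u2·a0=0.4099·3.652=1.497 ≤ a1=1.656 → R1 fires; X=2 D=16 M=1 B=1
Draw 11: a1=0.552, a2=0.154, a3=0.493, a4=0.217, a5=0.489, a0=1.905; τ=−ln(0.6647)/1.905=0.214 → t=0.550; u2·a0=0.5376·1.905=1.024; a1+a2=0.706 < 1.024 ≤ a1+…+a3=1.199 → R3 fires; X=2 D=16 M=1 B=2
Draw 12: a1=0.552, a2=0.308, a3=0.986, a4=0.434, a5=0.978, a0=3.258; τ=−ln(0.7568)/3.258=0.086 → t=0.636 > T=0.56: stop.
Read off D at T=0.56: 16

D at T = 16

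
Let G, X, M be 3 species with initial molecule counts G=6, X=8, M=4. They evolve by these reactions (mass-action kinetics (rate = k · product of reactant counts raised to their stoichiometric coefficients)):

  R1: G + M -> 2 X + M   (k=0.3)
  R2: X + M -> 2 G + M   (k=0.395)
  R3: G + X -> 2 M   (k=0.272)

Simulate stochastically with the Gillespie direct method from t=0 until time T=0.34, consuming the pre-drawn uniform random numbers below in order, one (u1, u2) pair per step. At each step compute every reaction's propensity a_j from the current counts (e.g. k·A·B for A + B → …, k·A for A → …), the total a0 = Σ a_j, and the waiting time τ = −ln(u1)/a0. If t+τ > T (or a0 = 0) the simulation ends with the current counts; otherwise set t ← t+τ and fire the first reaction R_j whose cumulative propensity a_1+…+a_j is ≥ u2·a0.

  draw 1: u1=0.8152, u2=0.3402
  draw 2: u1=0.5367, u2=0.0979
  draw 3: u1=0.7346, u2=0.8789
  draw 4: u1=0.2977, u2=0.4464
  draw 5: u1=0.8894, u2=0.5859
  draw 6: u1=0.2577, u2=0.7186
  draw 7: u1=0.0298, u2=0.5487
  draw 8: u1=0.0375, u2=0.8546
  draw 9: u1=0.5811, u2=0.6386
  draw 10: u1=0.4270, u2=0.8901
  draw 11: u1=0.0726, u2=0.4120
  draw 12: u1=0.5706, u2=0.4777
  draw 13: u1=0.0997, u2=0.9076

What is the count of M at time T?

t=0.000: G=6 X=8 M=4
Draw 1: a1=7.200, a2=12.640, a3=13.056, a0=32.896; τ=−ln(0.8152)/32.896=0.006 → t=0.006; u2·a0=0.3402·32.896=11.191; a1=7.200 < 11.191 ≤ a1+a2=19.840 → R2 fires; G=8 X=7 M=4
Draw 2: a1=9.600, a2=11.060, a3=15.232, a0=35.892; τ=−ln(0.5367)/35.892=0.017 → t=0.024; u2·a0=0.0979·35.892=3.514 ≤ a1=9.600 → R1 fires; G=7 X=9 M=4
Draw 3: a1=8.400, a2=14.220, a3=17.136, a0=39.756; τ=−ln(0.7346)/39.756=0.008 → t=0.031; u2·a0=0.8789·39.756=34.942; a1+a2=22.620 < 34.942 ≤ a1+…+a3=39.756 → R3 fires; G=6 X=8 M=6
Draw 4: a1=10.800, a2=18.960, a3=13.056, a0=42.816; τ=−ln(0.2977)/42.816=0.028 → t=0.060; u2·a0=0.4464·42.816=19.113; a1=10.800 < 19.113 ≤ a1+a2=29.760 → R2 fires; G=8 X=7 M=6
Draw 5: a1=14.400, a2=16.590, a3=15.232, a0=46.222; τ=−ln(0.8894)/46.222=0.003 → t=0.062; u2·a0=0.5859·46.222=27.081; a1=14.400 < 27.081 ≤ a1+a2=30.990 → R2 fires; G=10 X=6 M=6
Draw 6: a1=18.000, a2=14.220, a3=16.320, a0=48.540; τ=−ln(0.2577)/48.540=0.028 → t=0.090; u2·a0=0.7186·48.540=34.881; a1+a2=32.220 < 34.881 ≤ a1+…+a3=48.540 → R3 fires; G=9 X=5 M=8
Draw 7: a1=21.600, a2=15.800, a3=12.240, a0=49.640; τ=−ln(0.0298)/49.640=0.071 → t=0.161; u2·a0=0.5487·49.640=27.237; a1=21.600 < 27.237 ≤ a1+a2=37.400 → R2 fires; G=11 X=4 M=8
Draw 8: a1=26.400, a2=12.640, a3=11.968, a0=51.008; τ=−ln(0.0375)/51.008=0.064 → t=0.225; u2·a0=0.8546·51.008=43.591; a1+a2=39.040 < 43.591 ≤ a1+…+a3=51.008 → R3 fires; G=10 X=3 M=10
Draw 9: a1=30.000, a2=11.850, a3=8.160, a0=50.010; τ=−ln(0.5811)/50.010=0.011 → t=0.236; u2·a0=0.6386·50.010=31.936; a1=30.000 < 31.936 ≤ a1+a2=41.850 → R2 fires; G=12 X=2 M=10
Draw 10: a1=36.000, a2=7.900, a3=6.528, a0=50.428; τ=−ln(0.4270)/50.428=0.017 → t=0.253; u2·a0=0.8901·50.428=44.886; a1+a2=43.900 < 44.886 ≤ a1+…+a3=50.428 → R3 fires; G=11 X=1 M=12
Draw 11: a1=39.600, a2=4.740, a3=2.992, a0=47.332; τ=−ln(0.0726)/47.332=0.055 → t=0.308; u2·a0=0.4120·47.332=19.501 ≤ a1=39.600 → R1 fires; G=10 X=3 M=12
Draw 12: a1=36.000, a2=14.220, a3=8.160, a0=58.380; τ=−ln(0.5706)/58.380=0.010 → t=0.318; u2·a0=0.4777·58.380=27.888 ≤ a1=36.000 → R1 fires; G=9 X=5 M=12
Draw 13: a1=32.400, a2=23.700, a3=12.240, a0=68.340; τ=−ln(0.0997)/68.340=0.034 → t=0.352 > T=0.34: stop.
Read off M at T=0.34: 12

M at T = 12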